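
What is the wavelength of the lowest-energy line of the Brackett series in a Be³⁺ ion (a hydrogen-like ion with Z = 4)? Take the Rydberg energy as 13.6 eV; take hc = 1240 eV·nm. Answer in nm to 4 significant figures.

253.3 nm

The Brackett series terminates on n_f = 4; the first line has n_i = 4+1 = 5.
ΔE = 217.6 × (1/4² − 1/5²) = 4.896 eV.
λ = 1240 / 4.896 = 253.3 nm.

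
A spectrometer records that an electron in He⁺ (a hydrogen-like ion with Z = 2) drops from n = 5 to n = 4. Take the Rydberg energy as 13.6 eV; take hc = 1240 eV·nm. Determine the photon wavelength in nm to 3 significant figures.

1010 nm

For Z = 2 the level energies scale as Z², so the effective Rydberg energy is 13.6 × 4 = 54.40 eV.
ΔE = 54.40 × (1/4² − 1/5²) = 54.40 × 0.02250 = 1.224 eV.
λ = hc/ΔE = 1240 / 1.224 = 1010 nm.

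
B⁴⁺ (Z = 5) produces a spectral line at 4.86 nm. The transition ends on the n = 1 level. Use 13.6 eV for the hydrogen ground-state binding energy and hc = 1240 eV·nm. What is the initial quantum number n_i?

n_i = 2

The photon energy is ΔE = hc/λ = 1240 / 4.86 = 255.1 eV.
With Z = 5, ΔE = 340.0 × (1/n_f² − 1/n_i²), so 1/n_f² − 1/n_i² = 0.7504.
With n_f = 1: 1/n_i² = 1/1 − 0.7504 = 0.2496, so n_i ≈ 2.00.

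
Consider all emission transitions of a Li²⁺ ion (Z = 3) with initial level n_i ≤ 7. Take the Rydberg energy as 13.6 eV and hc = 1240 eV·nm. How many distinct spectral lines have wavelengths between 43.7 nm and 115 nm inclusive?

Enumerate all n_i → n_f pairs with 1 ≤ n_f < n_i ≤ 7 and compute λ = 1240 / [13.6·9·(1/n_f² − 1/n_i²)].
Lines falling in [43.7, 115] nm: 7→2 (44.12 nm), 6→2 (45.59 nm), 5→2 (48.24 nm), 4→2 (54.03 nm), 3→2 (72.94 nm), 7→3 (111.7 nm).

6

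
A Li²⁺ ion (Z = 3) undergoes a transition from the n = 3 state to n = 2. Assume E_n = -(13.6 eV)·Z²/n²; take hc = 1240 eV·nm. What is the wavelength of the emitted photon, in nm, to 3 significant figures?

For Z = 3 the level energies scale as Z², so the effective Rydberg energy is 13.6 × 9 = 122.4 eV.
ΔE = 122.4 × (1/2² − 1/3²) = 122.4 × 0.1389 = 17.00 eV.
λ = hc/ΔE = 1240 / 17.00 = 72.9 nm.

72.9 nm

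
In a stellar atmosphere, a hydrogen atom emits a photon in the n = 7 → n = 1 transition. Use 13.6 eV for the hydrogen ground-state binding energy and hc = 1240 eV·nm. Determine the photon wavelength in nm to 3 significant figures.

ΔE = 13.60 × (1/1² − 1/7²) = 13.60 × 0.9796 = 13.32 eV.
λ = hc/ΔE = 1240 / 13.32 = 93.1 nm.
This line belongs to the Lyman series.

93.1 nm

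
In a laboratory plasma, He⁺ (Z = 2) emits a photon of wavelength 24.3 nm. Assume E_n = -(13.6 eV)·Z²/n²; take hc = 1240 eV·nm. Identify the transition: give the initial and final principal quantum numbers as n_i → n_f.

n_i = 4, n_f = 1

The photon energy is ΔE = hc/λ = 1240 / 24.3 = 51.03 eV.
With Z = 2, ΔE = 54.40 × (1/n_f² − 1/n_i²), so 1/n_f² − 1/n_i² = 0.9380.
Trying n_f = 1 gives 1/n_i² = 0.06197, i.e. n_i ≈ 4; this pair matches.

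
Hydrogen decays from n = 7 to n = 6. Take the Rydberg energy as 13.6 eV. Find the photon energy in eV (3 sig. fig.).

E_7 = −13.60/49 = −0.2776 eV and E_6 = −13.60/36 = −0.3778 eV.
The photon energy is |E_7 − E_6| = 0.100 eV.

0.100 eV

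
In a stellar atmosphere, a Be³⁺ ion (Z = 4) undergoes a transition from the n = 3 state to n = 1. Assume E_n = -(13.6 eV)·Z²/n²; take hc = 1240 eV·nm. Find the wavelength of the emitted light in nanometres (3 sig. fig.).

For Z = 4 the level energies scale as Z², so the effective Rydberg energy is 13.6 × 16 = 217.6 eV.
ΔE = 217.6 × (1/1² − 1/3²) = 217.6 × 0.8889 = 193.4 eV.
λ = hc/ΔE = 1240 / 193.4 = 6.41 nm.

6.41 nm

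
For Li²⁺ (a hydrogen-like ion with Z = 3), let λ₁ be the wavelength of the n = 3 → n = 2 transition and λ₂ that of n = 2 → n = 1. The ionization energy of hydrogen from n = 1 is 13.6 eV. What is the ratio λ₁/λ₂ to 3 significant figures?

λ ∝ 1/ΔE ∝ 1/(1/n_f² − 1/n_i²), and the Z² and hc factors cancel in the ratio.
λ₁/λ₂ = (1/1² − 1/2²)/(1/2² − 1/3²) = 0.7500/0.1389 = 5.40.

5.40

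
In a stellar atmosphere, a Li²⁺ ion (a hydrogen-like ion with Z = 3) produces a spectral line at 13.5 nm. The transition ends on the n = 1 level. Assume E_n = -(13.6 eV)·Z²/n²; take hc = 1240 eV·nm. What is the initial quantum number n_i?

n_i = 2

The photon energy is ΔE = hc/λ = 1240 / 13.5 = 91.85 eV.
With Z = 3, ΔE = 122.4 × (1/n_f² − 1/n_i²), so 1/n_f² − 1/n_i² = 0.7504.
With n_f = 1: 1/n_i² = 1/1 − 0.7504 = 0.2496, so n_i ≈ 2.00.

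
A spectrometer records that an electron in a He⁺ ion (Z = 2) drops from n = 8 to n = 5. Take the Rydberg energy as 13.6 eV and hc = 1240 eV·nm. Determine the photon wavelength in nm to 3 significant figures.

935 nm

For Z = 2 the level energies scale as Z², so the effective Rydberg energy is 13.6 × 4 = 54.40 eV.
ΔE = 54.40 × (1/5² − 1/8²) = 54.40 × 0.02438 = 1.326 eV.
λ = hc/ΔE = 1240 / 1.326 = 935 nm.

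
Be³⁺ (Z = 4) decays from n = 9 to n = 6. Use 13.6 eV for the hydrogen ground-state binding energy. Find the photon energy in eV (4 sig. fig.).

The Bohr energies scale as Z², so for Z = 4: E_n = −217.6/n² eV.
E_9 = −217.6/81 = −2.686 eV and E_6 = −217.6/36 = −6.044 eV.
The photon energy is |E_9 − E_6| = 3.358 eV.

3.358 eV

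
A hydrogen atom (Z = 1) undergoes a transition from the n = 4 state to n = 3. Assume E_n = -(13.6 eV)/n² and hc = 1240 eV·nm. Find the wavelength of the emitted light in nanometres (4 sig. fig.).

1876 nm

ΔE = 13.60 × (1/3² − 1/4²) = 13.60 × 0.04861 = 0.6611 eV.
λ = hc/ΔE = 1240 / 0.6611 = 1876 nm.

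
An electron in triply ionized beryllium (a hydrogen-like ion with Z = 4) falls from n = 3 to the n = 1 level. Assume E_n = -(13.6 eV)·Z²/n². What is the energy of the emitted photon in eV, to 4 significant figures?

The Bohr energies scale as Z², so for Z = 4: E_n = −217.6/n² eV.
E_3 = −217.6/9 = −24.18 eV and E_1 = −217.6/1 = −217.6 eV.
The photon energy is |E_3 − E_1| = 193.4 eV.

193.4 eV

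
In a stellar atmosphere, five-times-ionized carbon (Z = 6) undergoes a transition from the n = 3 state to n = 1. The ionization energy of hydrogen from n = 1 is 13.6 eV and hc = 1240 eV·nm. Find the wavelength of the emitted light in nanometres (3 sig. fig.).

For Z = 6 the level energies scale as Z², so the effective Rydberg energy is 13.6 × 36 = 489.6 eV.
ΔE = 489.6 × (1/1² − 1/3²) = 489.6 × 0.8889 = 435.2 eV.
λ = hc/ΔE = 1240 / 435.2 = 2.85 nm.

2.85 nm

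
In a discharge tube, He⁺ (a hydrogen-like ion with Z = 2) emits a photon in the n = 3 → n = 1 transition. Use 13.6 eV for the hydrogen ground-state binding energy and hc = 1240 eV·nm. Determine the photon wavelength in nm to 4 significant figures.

For Z = 2 the level energies scale as Z², so the effective Rydberg energy is 13.6 × 4 = 54.40 eV.
ΔE = 54.40 × (1/1² − 1/3²) = 54.40 × 0.8889 = 48.36 eV.
λ = hc/ΔE = 1240 / 48.36 = 25.64 nm.

25.64 nm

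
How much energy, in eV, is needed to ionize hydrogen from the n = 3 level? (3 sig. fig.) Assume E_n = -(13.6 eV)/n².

E_3 = −13.60/9 = −1.51 eV, so ionization (to E = 0) requires 1.51 eV.

1.51 eV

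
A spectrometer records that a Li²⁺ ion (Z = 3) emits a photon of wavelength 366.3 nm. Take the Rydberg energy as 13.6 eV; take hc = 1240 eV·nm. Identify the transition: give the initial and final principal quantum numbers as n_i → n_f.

n_i = 9, n_f = 5

The photon energy is ΔE = hc/λ = 1240 / 366.3 = 3.385 eV.
With Z = 3, ΔE = 122.4 × (1/n_f² − 1/n_i²), so 1/n_f² − 1/n_i² = 0.02766.
Trying n_f = 5 gives 1/n_i² = 0.01234, i.e. n_i ≈ 9; this pair matches.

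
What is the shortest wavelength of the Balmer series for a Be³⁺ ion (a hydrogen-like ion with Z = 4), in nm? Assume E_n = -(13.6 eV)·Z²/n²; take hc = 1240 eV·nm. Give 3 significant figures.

The Balmer series has lower level n_f = 2; the series limit corresponds to n_i → ∞.
ΔE_max = 13.6 × 16 / 2² = 54.40 eV.
λ_min = 1240 / 54.40 = 22.8 nm.

22.8 nm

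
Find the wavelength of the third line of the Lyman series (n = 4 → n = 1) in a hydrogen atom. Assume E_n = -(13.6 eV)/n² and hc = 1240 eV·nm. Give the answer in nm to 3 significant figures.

97.3 nm

The Lyman series terminates on n_f = 1; the third line has n_i = 1+3 = 4.
ΔE = 13.60 × (1/1² − 1/4²) = 12.75 eV.
λ = 1240 / 12.75 = 97.3 nm.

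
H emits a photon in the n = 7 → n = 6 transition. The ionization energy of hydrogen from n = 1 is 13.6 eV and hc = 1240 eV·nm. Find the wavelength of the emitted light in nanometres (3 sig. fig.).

ΔE = 13.60 × (1/6² − 1/7²) = 13.60 × 0.007370 = 0.1002 eV.
λ = hc/ΔE = 1240 / 0.1002 = 12400 nm.

12400 nm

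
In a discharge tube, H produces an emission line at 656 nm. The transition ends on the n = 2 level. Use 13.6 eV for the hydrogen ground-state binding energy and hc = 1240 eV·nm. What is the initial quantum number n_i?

n_i = 3

The photon energy is ΔE = hc/λ = 1240 / 656 = 1.890 eV.
With Z = 1, ΔE = 13.60 × (1/n_f² − 1/n_i²), so 1/n_f² − 1/n_i² = 0.1390.
With n_f = 2: 1/n_i² = 1/4 − 0.1390 = 0.1110, so n_i ≈ 3.00.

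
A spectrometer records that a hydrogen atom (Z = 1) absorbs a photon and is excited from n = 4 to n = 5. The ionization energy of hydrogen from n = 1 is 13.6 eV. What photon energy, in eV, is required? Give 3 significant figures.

0.306 eV

E_5 = −13.60/25 = −0.5440 eV and E_4 = −13.60/16 = −0.8500 eV.
The photon energy is |E_5 − E_4| = 0.306 eV.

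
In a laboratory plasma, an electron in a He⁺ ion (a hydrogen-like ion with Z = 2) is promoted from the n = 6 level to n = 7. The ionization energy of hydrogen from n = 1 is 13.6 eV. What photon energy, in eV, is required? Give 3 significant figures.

The Bohr energies scale as Z², so for Z = 2: E_n = −54.40/n² eV.
E_7 = −54.40/49 = −1.110 eV and E_6 = −54.40/36 = −1.511 eV.
The photon energy is |E_7 − E_6| = 0.401 eV.

0.401 eV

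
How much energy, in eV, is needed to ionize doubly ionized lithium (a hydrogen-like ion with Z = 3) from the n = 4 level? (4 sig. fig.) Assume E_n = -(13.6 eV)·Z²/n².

7.650 eV

E_n = −13.6 Z²/n² = −122.4/n² eV for Z = 3.
E_4 = −122.4/16 = −7.650 eV, so ionization (to E = 0) requires 7.650 eV.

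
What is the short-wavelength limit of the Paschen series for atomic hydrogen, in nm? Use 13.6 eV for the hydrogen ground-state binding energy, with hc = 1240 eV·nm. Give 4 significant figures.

The Paschen series has lower level n_f = 3; the series limit corresponds to n_i → ∞.
ΔE_max = 13.6 × 1 / 3² = 1.511 eV.
λ_min = 1240 / 1.511 = 820.6 nm.

820.6 nm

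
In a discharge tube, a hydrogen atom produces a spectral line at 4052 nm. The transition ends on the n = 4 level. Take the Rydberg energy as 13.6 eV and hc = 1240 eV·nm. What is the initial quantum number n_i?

The photon energy is ΔE = hc/λ = 1240 / 4052 = 0.3060 eV.
With Z = 1, ΔE = 13.60 × (1/n_f² − 1/n_i²), so 1/n_f² − 1/n_i² = 0.02250.
With n_f = 4: 1/n_i² = 1/16 − 0.02250 = 0.04000, so n_i ≈ 5.00.

n_i = 5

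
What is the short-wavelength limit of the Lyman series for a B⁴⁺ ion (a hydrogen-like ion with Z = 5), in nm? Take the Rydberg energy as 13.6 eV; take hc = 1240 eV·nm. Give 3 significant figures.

The Lyman series has lower level n_f = 1; the series limit corresponds to n_i → ∞.
ΔE_max = 13.6 × 25 / 1² = 340.0 eV.
λ_min = 1240 / 340.0 = 3.65 nm.

3.65 nm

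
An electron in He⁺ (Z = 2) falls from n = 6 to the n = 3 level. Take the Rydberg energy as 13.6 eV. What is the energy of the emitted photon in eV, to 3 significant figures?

4.53 eV

The Bohr energies scale as Z², so for Z = 2: E_n = −54.40/n² eV.
E_6 = −54.40/36 = −1.511 eV and E_3 = −54.40/9 = −6.044 eV.
The photon energy is |E_6 − E_3| = 4.53 eV.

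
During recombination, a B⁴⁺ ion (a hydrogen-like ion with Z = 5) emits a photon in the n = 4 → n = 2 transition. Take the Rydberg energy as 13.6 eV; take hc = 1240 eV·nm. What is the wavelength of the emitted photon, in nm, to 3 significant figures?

For Z = 5 the level energies scale as Z², so the effective Rydberg energy is 13.6 × 25 = 340.0 eV.
ΔE = 340.0 × (1/2² − 1/4²) = 340.0 × 0.1875 = 63.75 eV.
λ = hc/ΔE = 1240 / 63.75 = 19.5 nm.

19.5 nm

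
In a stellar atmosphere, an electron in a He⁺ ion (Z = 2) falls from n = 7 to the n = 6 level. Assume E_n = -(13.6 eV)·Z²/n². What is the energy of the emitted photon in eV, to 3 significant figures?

The Bohr energies scale as Z², so for Z = 2: E_n = −54.40/n² eV.
E_7 = −54.40/49 = −1.110 eV and E_6 = −54.40/36 = −1.511 eV.
The photon energy is |E_7 − E_6| = 0.401 eV.

0.401 eV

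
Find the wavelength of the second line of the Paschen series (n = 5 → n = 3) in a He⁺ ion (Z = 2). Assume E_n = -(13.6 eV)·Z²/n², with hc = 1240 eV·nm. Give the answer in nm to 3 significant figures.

The Paschen series terminates on n_f = 3; the second line has n_i = 3+2 = 5.
ΔE = 54.40 × (1/3² − 1/5²) = 3.868 eV.
λ = 1240 / 3.868 = 321 nm.

321 nm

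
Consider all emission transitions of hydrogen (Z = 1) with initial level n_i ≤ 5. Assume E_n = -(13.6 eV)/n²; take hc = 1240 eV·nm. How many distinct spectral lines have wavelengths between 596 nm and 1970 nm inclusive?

Enumerate all n_i → n_f pairs with 1 ≤ n_f < n_i ≤ 5 and compute λ = 1240 / [13.6·1·(1/n_f² − 1/n_i²)].
Lines falling in [596, 1970] nm: 3→2 (656.5 nm), 5→3 (1282 nm), 4→3 (1876 nm).

3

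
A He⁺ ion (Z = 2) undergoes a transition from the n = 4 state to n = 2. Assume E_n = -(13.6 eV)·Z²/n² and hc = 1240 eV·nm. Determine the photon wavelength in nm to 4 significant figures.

For Z = 2 the level energies scale as Z², so the effective Rydberg energy is 13.6 × 4 = 54.40 eV.
ΔE = 54.40 × (1/2² − 1/4²) = 54.40 × 0.1875 = 10.20 eV.
λ = hc/ΔE = 1240 / 10.20 = 121.6 nm.

121.6 nm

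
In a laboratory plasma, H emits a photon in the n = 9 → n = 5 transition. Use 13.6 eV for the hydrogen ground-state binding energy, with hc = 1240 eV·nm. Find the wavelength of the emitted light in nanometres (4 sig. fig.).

3297 nm

ΔE = 13.60 × (1/5² − 1/9²) = 13.60 × 0.02765 = 0.3761 eV.
λ = hc/ΔE = 1240 / 0.3761 = 3297 nm.
This line belongs to the Pfund series.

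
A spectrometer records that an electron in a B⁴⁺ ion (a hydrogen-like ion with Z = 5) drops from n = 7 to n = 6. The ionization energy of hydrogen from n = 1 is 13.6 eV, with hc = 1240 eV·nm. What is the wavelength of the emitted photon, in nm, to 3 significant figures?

For Z = 5 the level energies scale as Z², so the effective Rydberg energy is 13.6 × 25 = 340.0 eV.
ΔE = 340.0 × (1/6² − 1/7²) = 340.0 × 0.007370 = 2.506 eV.
λ = hc/ΔE = 1240 / 2.506 = 495 nm.

495 nm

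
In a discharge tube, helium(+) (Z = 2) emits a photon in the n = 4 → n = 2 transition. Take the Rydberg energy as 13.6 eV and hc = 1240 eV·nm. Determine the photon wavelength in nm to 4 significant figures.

121.6 nm

For Z = 2 the level energies scale as Z², so the effective Rydberg energy is 13.6 × 4 = 54.40 eV.
ΔE = 54.40 × (1/2² − 1/4²) = 54.40 × 0.1875 = 10.20 eV.
λ = hc/ΔE = 1240 / 10.20 = 121.6 nm.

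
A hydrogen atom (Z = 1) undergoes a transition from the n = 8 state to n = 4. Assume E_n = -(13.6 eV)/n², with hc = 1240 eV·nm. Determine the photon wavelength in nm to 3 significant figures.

ΔE = 13.60 × (1/4² − 1/8²) = 13.60 × 0.04688 = 0.6375 eV.
λ = hc/ΔE = 1240 / 0.6375 = 1950 nm.

1950 nm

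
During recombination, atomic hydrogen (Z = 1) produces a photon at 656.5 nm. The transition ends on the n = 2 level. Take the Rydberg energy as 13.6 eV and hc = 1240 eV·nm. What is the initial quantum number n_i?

n_i = 3

The photon energy is ΔE = hc/λ = 1240 / 656.5 = 1.889 eV.
With Z = 1, ΔE = 13.60 × (1/n_f² − 1/n_i²), so 1/n_f² − 1/n_i² = 0.1389.
With n_f = 2: 1/n_i² = 1/4 − 0.1389 = 0.1111, so n_i ≈ 3.00.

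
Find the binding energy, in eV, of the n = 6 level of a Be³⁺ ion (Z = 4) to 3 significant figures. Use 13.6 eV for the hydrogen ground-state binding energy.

E_n = −13.6 Z²/n² = −217.6/n² eV for Z = 4.
E_6 = −217.6/36 = −6.04 eV, so ionization (to E = 0) requires 6.04 eV.

6.04 eV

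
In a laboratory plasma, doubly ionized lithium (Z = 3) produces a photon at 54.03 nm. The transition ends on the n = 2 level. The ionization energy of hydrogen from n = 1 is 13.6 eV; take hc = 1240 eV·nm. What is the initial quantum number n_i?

The photon energy is ΔE = hc/λ = 1240 / 54.03 = 22.95 eV.
With Z = 3, ΔE = 122.4 × (1/n_f² − 1/n_i²), so 1/n_f² − 1/n_i² = 0.1875.
With n_f = 2: 1/n_i² = 1/4 − 0.1875 = 0.06250, so n_i ≈ 4.00.

n_i = 4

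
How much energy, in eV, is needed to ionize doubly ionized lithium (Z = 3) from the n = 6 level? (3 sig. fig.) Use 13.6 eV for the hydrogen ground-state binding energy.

3.40 eV

E_n = −13.6 Z²/n² = −122.4/n² eV for Z = 3.
E_6 = −122.4/36 = −3.40 eV, so ionization (to E = 0) requires 3.40 eV.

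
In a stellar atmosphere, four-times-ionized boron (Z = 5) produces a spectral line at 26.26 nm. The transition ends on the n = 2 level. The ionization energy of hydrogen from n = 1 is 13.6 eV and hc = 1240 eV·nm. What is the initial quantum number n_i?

n_i = 3

The photon energy is ΔE = hc/λ = 1240 / 26.26 = 47.22 eV.
With Z = 5, ΔE = 340.0 × (1/n_f² − 1/n_i²), so 1/n_f² − 1/n_i² = 0.1389.
With n_f = 2: 1/n_i² = 1/4 − 0.1389 = 0.1111, so n_i ≈ 3.00.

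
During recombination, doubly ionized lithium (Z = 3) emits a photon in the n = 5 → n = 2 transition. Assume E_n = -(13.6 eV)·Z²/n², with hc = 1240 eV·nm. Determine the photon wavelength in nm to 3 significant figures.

For Z = 3 the level energies scale as Z², so the effective Rydberg energy is 13.6 × 9 = 122.4 eV.
ΔE = 122.4 × (1/2² − 1/5²) = 122.4 × 0.2100 = 25.70 eV.
λ = hc/ΔE = 1240 / 25.70 = 48.2 nm.

48.2 nm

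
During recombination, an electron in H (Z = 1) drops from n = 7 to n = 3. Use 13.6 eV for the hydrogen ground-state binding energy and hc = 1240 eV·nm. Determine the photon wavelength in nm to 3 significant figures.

1010 nm

ΔE = 13.60 × (1/3² − 1/7²) = 13.60 × 0.09070 = 1.234 eV.
λ = hc/ΔE = 1240 / 1.234 = 1010 nm.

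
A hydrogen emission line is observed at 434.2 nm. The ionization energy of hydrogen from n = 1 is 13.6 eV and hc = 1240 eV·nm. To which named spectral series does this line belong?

Balmer

ΔE = 1240/434.2 = 2.856 eV.
This matches 13.6 × (1/2² − 1/5²), so n_f = 2: the Balmer series.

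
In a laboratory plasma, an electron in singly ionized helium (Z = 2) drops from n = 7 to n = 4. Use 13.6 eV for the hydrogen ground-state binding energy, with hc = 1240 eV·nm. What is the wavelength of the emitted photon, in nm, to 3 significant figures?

542 nm

For Z = 2 the level energies scale as Z², so the effective Rydberg energy is 13.6 × 4 = 54.40 eV.
ΔE = 54.40 × (1/4² − 1/7²) = 54.40 × 0.04209 = 2.290 eV.
λ = hc/ΔE = 1240 / 2.290 = 542 nm.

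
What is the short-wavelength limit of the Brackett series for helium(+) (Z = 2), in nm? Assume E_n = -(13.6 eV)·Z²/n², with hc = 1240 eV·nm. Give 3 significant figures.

365 nm

The Brackett series has lower level n_f = 4; the series limit corresponds to n_i → ∞.
ΔE_max = 13.6 × 4 / 4² = 3.400 eV.
λ_min = 1240 / 3.400 = 365 nm.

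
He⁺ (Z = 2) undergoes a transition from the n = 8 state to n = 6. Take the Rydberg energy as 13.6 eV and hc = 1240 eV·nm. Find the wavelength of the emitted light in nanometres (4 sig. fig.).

1876 nm

For Z = 2 the level energies scale as Z², so the effective Rydberg energy is 13.6 × 4 = 54.40 eV.
ΔE = 54.40 × (1/6² − 1/8²) = 54.40 × 0.01215 = 0.6611 eV.
λ = hc/ΔE = 1240 / 0.6611 = 1876 nm.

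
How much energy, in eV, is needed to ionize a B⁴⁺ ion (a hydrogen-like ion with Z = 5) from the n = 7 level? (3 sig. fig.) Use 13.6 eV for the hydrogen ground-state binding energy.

6.94 eV

E_n = −13.6 Z²/n² = −340.0/n² eV for Z = 5.
E_7 = −340.0/49 = −6.94 eV, so ionization (to E = 0) requires 6.94 eV.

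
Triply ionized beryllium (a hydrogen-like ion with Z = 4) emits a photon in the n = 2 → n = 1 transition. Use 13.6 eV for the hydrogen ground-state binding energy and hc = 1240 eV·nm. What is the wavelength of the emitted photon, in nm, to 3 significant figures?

For Z = 4 the level energies scale as Z², so the effective Rydberg energy is 13.6 × 16 = 217.6 eV.
ΔE = 217.6 × (1/1² − 1/2²) = 217.6 × 0.7500 = 163.2 eV.
λ = hc/ΔE = 1240 / 163.2 = 7.60 nm.

7.60 nm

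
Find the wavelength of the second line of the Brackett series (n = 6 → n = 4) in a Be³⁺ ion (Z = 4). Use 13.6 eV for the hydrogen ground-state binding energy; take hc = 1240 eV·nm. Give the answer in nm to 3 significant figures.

164 nm

The Brackett series terminates on n_f = 4; the second line has n_i = 4+2 = 6.
ΔE = 217.6 × (1/4² − 1/6²) = 7.556 eV.
λ = 1240 / 7.556 = 164 nm.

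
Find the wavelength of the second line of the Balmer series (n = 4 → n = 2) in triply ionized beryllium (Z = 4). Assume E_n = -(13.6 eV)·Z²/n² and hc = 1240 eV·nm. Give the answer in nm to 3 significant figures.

The Balmer series terminates on n_f = 2; the second line has n_i = 2+2 = 4.
ΔE = 217.6 × (1/2² − 1/4²) = 40.80 eV.
λ = 1240 / 40.80 = 30.4 nm.

30.4 nm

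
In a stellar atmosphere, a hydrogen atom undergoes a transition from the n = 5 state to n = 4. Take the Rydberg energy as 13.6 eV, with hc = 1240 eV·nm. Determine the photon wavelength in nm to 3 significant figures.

4050 nm

ΔE = 13.60 × (1/4² − 1/5²) = 13.60 × 0.02250 = 0.3060 eV.
λ = hc/ΔE = 1240 / 0.3060 = 4050 nm.
This line belongs to the Brackett series.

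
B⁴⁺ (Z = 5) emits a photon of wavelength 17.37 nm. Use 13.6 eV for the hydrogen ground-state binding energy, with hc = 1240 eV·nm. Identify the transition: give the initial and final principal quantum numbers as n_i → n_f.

The photon energy is ΔE = hc/λ = 1240 / 17.37 = 71.39 eV.
With Z = 5, ΔE = 340.0 × (1/n_f² − 1/n_i²), so 1/n_f² − 1/n_i² = 0.2100.
Trying n_f = 2 gives 1/n_i² = 0.04004, i.e. n_i ≈ 5; this pair matches.

n_i = 5, n_f = 2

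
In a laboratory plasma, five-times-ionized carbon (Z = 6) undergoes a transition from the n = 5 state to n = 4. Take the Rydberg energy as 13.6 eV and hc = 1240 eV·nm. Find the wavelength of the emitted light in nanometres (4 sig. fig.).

112.6 nm

For Z = 6 the level energies scale as Z², so the effective Rydberg energy is 13.6 × 36 = 489.6 eV.
ΔE = 489.6 × (1/4² − 1/5²) = 489.6 × 0.02250 = 11.02 eV.
λ = hc/ΔE = 1240 / 11.02 = 112.6 nm.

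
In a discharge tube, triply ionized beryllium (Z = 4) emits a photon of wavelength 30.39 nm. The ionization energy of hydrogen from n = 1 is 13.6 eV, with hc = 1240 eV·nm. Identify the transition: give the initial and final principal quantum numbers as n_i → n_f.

n_i = 4, n_f = 2

The photon energy is ΔE = hc/λ = 1240 / 30.39 = 40.80 eV.
With Z = 4, ΔE = 217.6 × (1/n_f² − 1/n_i²), so 1/n_f² − 1/n_i² = 0.1875.
Trying n_f = 2 gives 1/n_i² = 0.06249, i.e. n_i ≈ 4; this pair matches.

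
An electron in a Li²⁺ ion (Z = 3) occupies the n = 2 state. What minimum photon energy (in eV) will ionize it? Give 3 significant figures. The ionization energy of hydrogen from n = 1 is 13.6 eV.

30.6 eV

E_n = −13.6 Z²/n² = −122.4/n² eV for Z = 3.
E_2 = −122.4/4 = −30.6 eV, so ionization (to E = 0) requires 30.6 eV.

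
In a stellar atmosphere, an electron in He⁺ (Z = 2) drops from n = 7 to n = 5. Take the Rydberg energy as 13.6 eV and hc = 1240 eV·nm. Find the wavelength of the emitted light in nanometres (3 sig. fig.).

For Z = 2 the level energies scale as Z², so the effective Rydberg energy is 13.6 × 4 = 54.40 eV.
ΔE = 54.40 × (1/5² − 1/7²) = 54.40 × 0.01959 = 1.066 eV.
λ = hc/ΔE = 1240 / 1.066 = 1160 nm.

1160 nm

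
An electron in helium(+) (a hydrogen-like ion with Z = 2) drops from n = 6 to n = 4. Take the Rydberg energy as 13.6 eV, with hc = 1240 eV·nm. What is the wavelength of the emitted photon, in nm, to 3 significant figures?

656 nm

For Z = 2 the level energies scale as Z², so the effective Rydberg energy is 13.6 × 4 = 54.40 eV.
ΔE = 54.40 × (1/4² − 1/6²) = 54.40 × 0.03472 = 1.889 eV.
λ = hc/ΔE = 1240 / 1.889 = 656 nm.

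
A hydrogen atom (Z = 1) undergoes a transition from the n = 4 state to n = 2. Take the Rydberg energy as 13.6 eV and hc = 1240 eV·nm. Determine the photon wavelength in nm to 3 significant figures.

ΔE = 13.60 × (1/2² − 1/4²) = 13.60 × 0.1875 = 2.550 eV.
λ = hc/ΔE = 1240 / 2.550 = 486 nm.

486 nm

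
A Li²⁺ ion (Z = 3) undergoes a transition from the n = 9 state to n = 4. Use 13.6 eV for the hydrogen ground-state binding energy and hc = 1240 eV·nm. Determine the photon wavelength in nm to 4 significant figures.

202.0 nm

For Z = 3 the level energies scale as Z², so the effective Rydberg energy is 13.6 × 9 = 122.4 eV.
ΔE = 122.4 × (1/4² − 1/9²) = 122.4 × 0.05015 = 6.139 eV.
λ = hc/ΔE = 1240 / 6.139 = 202.0 nm.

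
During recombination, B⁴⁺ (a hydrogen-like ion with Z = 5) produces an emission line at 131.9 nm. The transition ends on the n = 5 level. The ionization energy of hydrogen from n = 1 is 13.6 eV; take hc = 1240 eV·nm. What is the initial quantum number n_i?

The photon energy is ΔE = hc/λ = 1240 / 131.9 = 9.401 eV.
With Z = 5, ΔE = 340.0 × (1/n_f² − 1/n_i²), so 1/n_f² − 1/n_i² = 0.02765.
With n_f = 5: 1/n_i² = 1/25 − 0.02765 = 0.01235, so n_i ≈ 9.00.

n_i = 9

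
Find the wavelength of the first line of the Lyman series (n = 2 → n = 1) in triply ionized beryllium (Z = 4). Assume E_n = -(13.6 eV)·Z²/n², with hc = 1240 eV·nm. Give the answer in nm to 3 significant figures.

7.60 nm

The Lyman series terminates on n_f = 1; the first line has n_i = 1+1 = 2.
ΔE = 217.6 × (1/1² − 1/2²) = 163.2 eV.
λ = 1240 / 163.2 = 7.60 nm.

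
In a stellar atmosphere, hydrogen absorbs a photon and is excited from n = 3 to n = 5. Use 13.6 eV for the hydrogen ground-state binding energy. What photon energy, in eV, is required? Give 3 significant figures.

E_5 = −13.60/25 = −0.5440 eV and E_3 = −13.60/9 = −1.511 eV.
The photon energy is |E_5 − E_3| = 0.967 eV.

0.967 eV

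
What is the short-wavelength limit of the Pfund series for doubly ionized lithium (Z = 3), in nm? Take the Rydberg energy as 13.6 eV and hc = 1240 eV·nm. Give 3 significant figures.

The Pfund series has lower level n_f = 5; the series limit corresponds to n_i → ∞.
ΔE_max = 13.6 × 9 / 5² = 4.896 eV.
λ_min = 1240 / 4.896 = 253 nm.

253 nm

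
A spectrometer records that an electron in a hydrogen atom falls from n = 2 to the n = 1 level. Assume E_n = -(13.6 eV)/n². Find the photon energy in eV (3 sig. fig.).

10.2 eV

E_2 = −13.60/4 = −3.400 eV and E_1 = −13.60/1 = −13.60 eV.
The photon energy is |E_2 − E_1| = 10.2 eV.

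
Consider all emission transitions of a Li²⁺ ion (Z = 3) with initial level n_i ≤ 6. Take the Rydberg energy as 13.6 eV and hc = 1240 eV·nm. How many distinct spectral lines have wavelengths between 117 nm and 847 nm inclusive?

Enumerate all n_i → n_f pairs with 1 ≤ n_f < n_i ≤ 6 and compute λ = 1240 / [13.6·9·(1/n_f² − 1/n_i²)].
Lines falling in [117, 847] nm: 6→3 (121.6 nm), 5→3 (142.5 nm), 4→3 (208.4 nm), 6→4 (291.8 nm), 5→4 (450.3 nm), 6→5 (828.9 nm).

6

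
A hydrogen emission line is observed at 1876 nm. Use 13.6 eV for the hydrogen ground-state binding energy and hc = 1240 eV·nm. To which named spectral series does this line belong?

ΔE = 1240/1876 = 0.6610 eV.
This matches 13.6 × (1/3² − 1/4²), so n_f = 3: the Paschen series.

Paschen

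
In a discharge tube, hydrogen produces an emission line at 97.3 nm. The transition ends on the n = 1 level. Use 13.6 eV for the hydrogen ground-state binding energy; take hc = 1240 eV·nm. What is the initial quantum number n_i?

n_i = 4

The photon energy is ΔE = hc/λ = 1240 / 97.3 = 12.74 eV.
With Z = 1, ΔE = 13.60 × (1/n_f² − 1/n_i²), so 1/n_f² − 1/n_i² = 0.9371.
With n_f = 1: 1/n_i² = 1/1 − 0.9371 = 0.06293, so n_i ≈ 3.99.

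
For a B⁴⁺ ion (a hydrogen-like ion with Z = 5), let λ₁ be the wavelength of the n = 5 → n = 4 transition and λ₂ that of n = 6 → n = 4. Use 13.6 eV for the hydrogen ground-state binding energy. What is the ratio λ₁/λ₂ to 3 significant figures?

λ ∝ 1/ΔE ∝ 1/(1/n_f² − 1/n_i²), and the Z² and hc factors cancel in the ratio.
λ₁/λ₂ = (1/4² − 1/6²)/(1/4² − 1/5²) = 0.03472/0.02250 = 1.54.

1.54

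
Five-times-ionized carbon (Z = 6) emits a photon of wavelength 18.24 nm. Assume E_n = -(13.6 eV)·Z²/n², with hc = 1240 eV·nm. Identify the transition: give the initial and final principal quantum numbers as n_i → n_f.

The photon energy is ΔE = hc/λ = 1240 / 18.24 = 67.98 eV.
With Z = 6, ΔE = 489.6 × (1/n_f² − 1/n_i²), so 1/n_f² − 1/n_i² = 0.1389.
Trying n_f = 2 gives 1/n_i² = 0.1111, i.e. n_i ≈ 3; this pair matches.

n_i = 3, n_f = 2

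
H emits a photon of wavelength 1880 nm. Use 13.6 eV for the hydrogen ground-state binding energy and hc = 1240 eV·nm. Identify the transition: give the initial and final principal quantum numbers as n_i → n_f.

The photon energy is ΔE = hc/λ = 1240 / 1880 = 0.6596 eV.
With Z = 1, ΔE = 13.60 × (1/n_f² − 1/n_i²), so 1/n_f² − 1/n_i² = 0.04850.
Trying n_f = 3 gives 1/n_i² = 0.06261, i.e. n_i ≈ 4; this pair matches.

n_i = 4, n_f = 3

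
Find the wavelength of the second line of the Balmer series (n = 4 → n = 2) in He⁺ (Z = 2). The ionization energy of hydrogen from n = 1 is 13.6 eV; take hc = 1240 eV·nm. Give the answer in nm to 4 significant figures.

121.6 nm

The Balmer series terminates on n_f = 2; the second line has n_i = 2+2 = 4.
ΔE = 54.40 × (1/2² − 1/4²) = 10.20 eV.
λ = 1240 / 10.20 = 121.6 nm.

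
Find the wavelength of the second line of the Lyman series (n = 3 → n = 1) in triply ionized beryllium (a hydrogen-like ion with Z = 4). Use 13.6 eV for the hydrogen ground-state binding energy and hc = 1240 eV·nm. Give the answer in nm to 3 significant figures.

6.41 nm

The Lyman series terminates on n_f = 1; the second line has n_i = 1+2 = 3.
ΔE = 217.6 × (1/1² − 1/3²) = 193.4 eV.
λ = 1240 / 193.4 = 6.41 nm.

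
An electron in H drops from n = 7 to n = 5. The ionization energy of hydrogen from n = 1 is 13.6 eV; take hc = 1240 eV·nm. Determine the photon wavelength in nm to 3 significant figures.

ΔE = 13.60 × (1/5² − 1/7²) = 13.60 × 0.01959 = 0.2664 eV.
λ = hc/ΔE = 1240 / 0.2664 = 4650 nm.
This line belongs to the Pfund series.

4650 nm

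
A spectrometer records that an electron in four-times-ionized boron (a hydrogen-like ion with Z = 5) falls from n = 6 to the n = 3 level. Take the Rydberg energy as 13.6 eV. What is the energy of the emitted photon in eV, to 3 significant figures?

The Bohr energies scale as Z², so for Z = 5: E_n = −340.0/n² eV.
E_6 = −340.0/36 = −9.444 eV and E_3 = −340.0/9 = −37.78 eV.
The photon energy is |E_6 − E_3| = 28.3 eV.

28.3 eV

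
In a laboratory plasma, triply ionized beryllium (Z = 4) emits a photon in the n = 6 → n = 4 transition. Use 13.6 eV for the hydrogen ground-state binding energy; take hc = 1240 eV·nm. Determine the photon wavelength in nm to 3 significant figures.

For Z = 4 the level energies scale as Z², so the effective Rydberg energy is 13.6 × 16 = 217.6 eV.
ΔE = 217.6 × (1/4² − 1/6²) = 217.6 × 0.03472 = 7.556 eV.
λ = hc/ΔE = 1240 / 7.556 = 164 nm.

164 nm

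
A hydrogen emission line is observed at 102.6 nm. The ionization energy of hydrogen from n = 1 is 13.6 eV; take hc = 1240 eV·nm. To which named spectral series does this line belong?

ΔE = 1240/102.6 = 12.09 eV.
This matches 13.6 × (1/1² − 1/3²), so n_f = 1: the Lyman series.

Lyman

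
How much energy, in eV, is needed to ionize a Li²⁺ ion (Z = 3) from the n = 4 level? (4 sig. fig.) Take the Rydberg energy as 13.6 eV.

E_n = −13.6 Z²/n² = −122.4/n² eV for Z = 3.
E_4 = −122.4/16 = −7.650 eV, so ionization (to E = 0) requires 7.650 eV.

7.650 eV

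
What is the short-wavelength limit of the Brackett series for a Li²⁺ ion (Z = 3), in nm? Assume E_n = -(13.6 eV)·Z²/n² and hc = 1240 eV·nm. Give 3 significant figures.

162 nm

The Brackett series has lower level n_f = 4; the series limit corresponds to n_i → ∞.
ΔE_max = 13.6 × 9 / 4² = 7.650 eV.
λ_min = 1240 / 7.650 = 162 nm.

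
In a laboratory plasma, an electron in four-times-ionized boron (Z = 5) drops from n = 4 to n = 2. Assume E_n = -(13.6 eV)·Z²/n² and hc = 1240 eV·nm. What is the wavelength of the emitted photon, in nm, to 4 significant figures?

19.45 nm

For Z = 5 the level energies scale as Z², so the effective Rydberg energy is 13.6 × 25 = 340.0 eV.
ΔE = 340.0 × (1/2² − 1/4²) = 340.0 × 0.1875 = 63.75 eV.
λ = hc/ΔE = 1240 / 63.75 = 19.45 nm.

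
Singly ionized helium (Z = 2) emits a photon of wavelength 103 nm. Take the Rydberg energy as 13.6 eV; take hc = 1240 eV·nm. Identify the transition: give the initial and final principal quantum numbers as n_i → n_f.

The photon energy is ΔE = hc/λ = 1240 / 103 = 12.04 eV.
With Z = 2, ΔE = 54.40 × (1/n_f² − 1/n_i²), so 1/n_f² − 1/n_i² = 0.2213.
Trying n_f = 2 gives 1/n_i² = 0.02870, i.e. n_i ≈ 6; this pair matches.

n_i = 6, n_f = 2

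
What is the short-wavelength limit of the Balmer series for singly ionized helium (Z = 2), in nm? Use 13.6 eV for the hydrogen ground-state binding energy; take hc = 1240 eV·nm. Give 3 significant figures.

The Balmer series has lower level n_f = 2; the series limit corresponds to n_i → ∞.
ΔE_max = 13.6 × 4 / 2² = 13.60 eV.
λ_min = 1240 / 13.60 = 91.2 nm.

91.2 nm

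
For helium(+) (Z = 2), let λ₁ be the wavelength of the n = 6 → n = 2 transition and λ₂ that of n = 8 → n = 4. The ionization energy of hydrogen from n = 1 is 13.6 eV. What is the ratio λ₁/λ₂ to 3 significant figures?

λ ∝ 1/ΔE ∝ 1/(1/n_f² − 1/n_i²), and the Z² and hc factors cancel in the ratio.
λ₁/λ₂ = (1/4² − 1/8²)/(1/2² − 1/6²) = 0.04688/0.2222 = 0.211.

0.211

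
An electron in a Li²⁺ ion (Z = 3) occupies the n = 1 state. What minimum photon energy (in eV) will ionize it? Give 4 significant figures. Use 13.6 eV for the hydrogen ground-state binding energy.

E_n = −13.6 Z²/n² = −122.4/n² eV for Z = 3.
E_1 = −122.4/1 = −122.4 eV, so ionization (to E = 0) requires 122.4 eV.

122.4 eV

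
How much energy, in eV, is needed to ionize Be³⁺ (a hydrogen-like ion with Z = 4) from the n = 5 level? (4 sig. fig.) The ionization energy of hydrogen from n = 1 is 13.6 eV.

8.704 eV

E_n = −13.6 Z²/n² = −217.6/n² eV for Z = 4.
E_5 = −217.6/25 = −8.704 eV, so ionization (to E = 0) requires 8.704 eV.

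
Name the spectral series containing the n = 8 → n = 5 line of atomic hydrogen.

Pfund

The series is set by the lower level: n_f = 5 is the Pfund series.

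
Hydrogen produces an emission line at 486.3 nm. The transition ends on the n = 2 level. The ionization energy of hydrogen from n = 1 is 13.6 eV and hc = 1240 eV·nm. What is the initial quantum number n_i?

n_i = 4

The photon energy is ΔE = hc/λ = 1240 / 486.3 = 2.550 eV.
With Z = 1, ΔE = 13.60 × (1/n_f² − 1/n_i²), so 1/n_f² − 1/n_i² = 0.1875.
With n_f = 2: 1/n_i² = 1/4 − 0.1875 = 0.06251, so n_i ≈ 4.00.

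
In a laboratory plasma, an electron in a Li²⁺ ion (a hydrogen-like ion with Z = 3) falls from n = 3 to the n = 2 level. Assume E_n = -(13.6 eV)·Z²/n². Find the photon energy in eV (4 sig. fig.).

The Bohr energies scale as Z², so for Z = 3: E_n = −122.4/n² eV.
E_3 = −122.4/9 = −13.60 eV and E_2 = −122.4/4 = −30.60 eV.
The photon energy is |E_3 − E_2| = 17.00 eV.

17.00 eV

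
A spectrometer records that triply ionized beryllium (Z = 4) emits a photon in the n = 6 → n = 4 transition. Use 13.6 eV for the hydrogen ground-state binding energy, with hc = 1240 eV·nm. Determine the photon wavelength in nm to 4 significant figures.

For Z = 4 the level energies scale as Z², so the effective Rydberg energy is 13.6 × 16 = 217.6 eV.
ΔE = 217.6 × (1/4² − 1/6²) = 217.6 × 0.03472 = 7.556 eV.
λ = hc/ΔE = 1240 / 7.556 = 164.1 nm.

164.1 nm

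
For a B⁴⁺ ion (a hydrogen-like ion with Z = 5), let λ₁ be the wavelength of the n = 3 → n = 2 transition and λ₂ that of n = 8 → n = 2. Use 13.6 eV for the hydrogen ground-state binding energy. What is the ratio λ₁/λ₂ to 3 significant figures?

1.69

λ ∝ 1/ΔE ∝ 1/(1/n_f² − 1/n_i²), and the Z² and hc factors cancel in the ratio.
λ₁/λ₂ = (1/2² − 1/8²)/(1/2² − 1/3²) = 0.2344/0.1389 = 1.69.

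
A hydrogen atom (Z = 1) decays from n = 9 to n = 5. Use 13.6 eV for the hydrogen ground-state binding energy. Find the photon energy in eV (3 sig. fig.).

E_9 = −13.60/81 = −0.1679 eV and E_5 = −13.60/25 = −0.5440 eV.
The photon energy is |E_9 − E_5| = 0.376 eV.

0.376 eV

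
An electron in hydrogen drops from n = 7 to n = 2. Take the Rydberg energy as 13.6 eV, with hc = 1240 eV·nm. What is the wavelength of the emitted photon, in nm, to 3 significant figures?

397 nm

ΔE = 13.60 × (1/2² − 1/7²) = 13.60 × 0.2296 = 3.122 eV.
λ = hc/ΔE = 1240 / 3.122 = 397 nm.
This line belongs to the Balmer series.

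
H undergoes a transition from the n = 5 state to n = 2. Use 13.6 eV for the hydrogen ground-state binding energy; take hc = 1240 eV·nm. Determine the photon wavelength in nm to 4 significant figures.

434.2 nm

ΔE = 13.60 × (1/2² − 1/5²) = 13.60 × 0.2100 = 2.856 eV.
λ = hc/ΔE = 1240 / 2.856 = 434.2 nm.
This line belongs to the Balmer series.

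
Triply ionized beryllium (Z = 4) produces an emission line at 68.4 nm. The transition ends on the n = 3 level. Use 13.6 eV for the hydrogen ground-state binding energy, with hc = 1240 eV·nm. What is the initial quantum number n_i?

The photon energy is ΔE = hc/λ = 1240 / 68.4 = 18.13 eV.
With Z = 4, ΔE = 217.6 × (1/n_f² − 1/n_i²), so 1/n_f² − 1/n_i² = 0.08331.
With n_f = 3: 1/n_i² = 1/9 − 0.08331 = 0.02780, so n_i ≈ 6.00.

n_i = 6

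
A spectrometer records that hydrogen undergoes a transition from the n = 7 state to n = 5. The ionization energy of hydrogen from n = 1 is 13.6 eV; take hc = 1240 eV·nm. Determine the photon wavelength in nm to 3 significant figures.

4650 nm

ΔE = 13.60 × (1/5² − 1/7²) = 13.60 × 0.01959 = 0.2664 eV.
λ = hc/ΔE = 1240 / 0.2664 = 4650 nm.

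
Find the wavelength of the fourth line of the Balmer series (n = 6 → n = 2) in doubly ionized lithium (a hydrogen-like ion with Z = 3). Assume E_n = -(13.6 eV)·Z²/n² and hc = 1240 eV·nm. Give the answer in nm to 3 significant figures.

45.6 nm

The Balmer series terminates on n_f = 2; the fourth line has n_i = 2+4 = 6.
ΔE = 122.4 × (1/2² − 1/6²) = 27.20 eV.
λ = 1240 / 27.20 = 45.6 nm.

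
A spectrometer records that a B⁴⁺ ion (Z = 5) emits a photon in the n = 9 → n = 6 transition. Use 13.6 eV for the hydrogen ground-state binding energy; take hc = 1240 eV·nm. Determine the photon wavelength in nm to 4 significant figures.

236.3 nm

For Z = 5 the level energies scale as Z², so the effective Rydberg energy is 13.6 × 25 = 340.0 eV.
ΔE = 340.0 × (1/6² − 1/9²) = 340.0 × 0.01543 = 5.247 eV.
λ = hc/ΔE = 1240 / 5.247 = 236.3 nm.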